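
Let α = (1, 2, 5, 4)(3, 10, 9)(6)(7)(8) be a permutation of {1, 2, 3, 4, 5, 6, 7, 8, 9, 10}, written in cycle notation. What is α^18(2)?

2 lies in the 4-cycle (1, 2, 5, 4).
Powers repeat with period 4 on this cycle, and 18 mod 4 = 2, so α^18(2) = α^2(2).
Advancing 2 steps from 2: 2 → 5 → 4.

4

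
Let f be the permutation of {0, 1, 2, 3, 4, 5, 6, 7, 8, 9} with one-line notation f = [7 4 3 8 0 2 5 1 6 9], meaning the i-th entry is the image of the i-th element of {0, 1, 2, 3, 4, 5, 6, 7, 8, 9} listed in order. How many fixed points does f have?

The fixed points (elements with f(x) = x) are {9}, so there is 1.

1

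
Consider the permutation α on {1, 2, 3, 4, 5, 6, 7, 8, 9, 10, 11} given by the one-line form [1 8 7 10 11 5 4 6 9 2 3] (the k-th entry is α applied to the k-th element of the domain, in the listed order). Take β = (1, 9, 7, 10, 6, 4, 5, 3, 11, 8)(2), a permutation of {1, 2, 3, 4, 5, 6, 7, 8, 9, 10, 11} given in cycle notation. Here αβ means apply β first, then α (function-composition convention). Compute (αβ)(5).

β(5) = 3, then α(3) = 7; composing gives (αβ)(5) = 7.

7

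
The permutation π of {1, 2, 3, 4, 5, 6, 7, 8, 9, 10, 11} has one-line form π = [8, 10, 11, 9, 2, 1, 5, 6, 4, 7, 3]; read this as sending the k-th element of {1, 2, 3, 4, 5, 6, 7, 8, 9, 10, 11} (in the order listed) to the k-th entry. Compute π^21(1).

Tracing 1 → 8 → … returns to 1 after 3 steps, so 1 lies in a 3-cycle (1, 8, 6).
On a 3-cycle, π^3 is the identity, so π^21 = π^0 there (21 ≡ 0 mod 3).
So π^21(1) = 1.

1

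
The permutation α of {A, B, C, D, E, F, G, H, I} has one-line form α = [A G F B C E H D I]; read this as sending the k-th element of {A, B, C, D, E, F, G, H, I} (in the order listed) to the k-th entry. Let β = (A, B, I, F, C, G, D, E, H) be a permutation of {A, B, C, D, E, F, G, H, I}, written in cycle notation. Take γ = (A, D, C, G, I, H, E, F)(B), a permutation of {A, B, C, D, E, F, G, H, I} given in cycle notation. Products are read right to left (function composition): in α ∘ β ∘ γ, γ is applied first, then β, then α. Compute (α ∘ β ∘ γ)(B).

I

Apply the permutations in order: γ(B) = B, then β(B) = I, then α(I) = I. So (α ∘ β ∘ γ)(B) = I.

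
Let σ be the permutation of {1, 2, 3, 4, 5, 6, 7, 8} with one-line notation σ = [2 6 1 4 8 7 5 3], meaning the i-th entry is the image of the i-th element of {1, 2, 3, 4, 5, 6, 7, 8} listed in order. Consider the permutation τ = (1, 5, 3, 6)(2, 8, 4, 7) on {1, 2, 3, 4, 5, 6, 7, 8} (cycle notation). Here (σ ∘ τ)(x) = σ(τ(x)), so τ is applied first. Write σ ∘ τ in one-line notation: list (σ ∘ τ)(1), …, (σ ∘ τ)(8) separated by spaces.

(σ ∘ τ)(x) = σ(τ(x)). Computing each image: σ(τ(1)) = σ(5) = 8, σ(τ(2)) = σ(8) = 3, σ(τ(3)) = σ(6) = 7, σ(τ(4)) = σ(7) = 5, σ(τ(5)) = σ(3) = 1, σ(τ(6)) = σ(1) = 2, σ(τ(7)) = σ(2) = 6, σ(τ(8)) = σ(4) = 4.
Hence σ ∘ τ = [8 3 7 5 1 2 6 4].

8 3 7 5 1 2 6 4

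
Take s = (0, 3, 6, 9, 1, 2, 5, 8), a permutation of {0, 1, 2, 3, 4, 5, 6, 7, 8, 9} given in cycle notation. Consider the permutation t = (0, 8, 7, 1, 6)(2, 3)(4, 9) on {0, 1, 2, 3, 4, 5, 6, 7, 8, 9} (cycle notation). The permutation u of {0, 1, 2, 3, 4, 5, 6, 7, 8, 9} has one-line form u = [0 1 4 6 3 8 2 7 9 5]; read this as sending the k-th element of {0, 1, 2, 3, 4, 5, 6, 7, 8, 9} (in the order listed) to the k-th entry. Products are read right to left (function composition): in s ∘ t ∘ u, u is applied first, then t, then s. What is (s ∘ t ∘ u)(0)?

(s ∘ t ∘ u)(0) = s(t(u(0))). u(0) = 0, then t(0) = 8, then s(8) = 0, so the result is 0.

0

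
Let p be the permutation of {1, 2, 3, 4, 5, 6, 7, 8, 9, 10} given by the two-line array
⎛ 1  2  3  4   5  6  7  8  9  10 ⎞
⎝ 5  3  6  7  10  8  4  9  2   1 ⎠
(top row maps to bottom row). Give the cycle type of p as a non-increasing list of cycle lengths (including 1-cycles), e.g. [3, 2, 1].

The disjoint cycles are (1 5 10)(2 3 6 8 9)(4 7), with lengths 5, 3, 2 in non-increasing order.

[5, 3, 2]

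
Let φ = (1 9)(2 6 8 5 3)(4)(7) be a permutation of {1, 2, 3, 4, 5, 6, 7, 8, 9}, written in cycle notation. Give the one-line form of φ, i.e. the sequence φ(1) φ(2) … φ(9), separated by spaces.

9 6 2 4 3 8 7 5 1

Image by image: 1↦9, 2↦6, 3↦2, 4↦4, 5↦3, 6↦8, 7↦7, 8↦5, 9↦1.
So the one-line form is 9 6 2 4 3 8 7 5 1.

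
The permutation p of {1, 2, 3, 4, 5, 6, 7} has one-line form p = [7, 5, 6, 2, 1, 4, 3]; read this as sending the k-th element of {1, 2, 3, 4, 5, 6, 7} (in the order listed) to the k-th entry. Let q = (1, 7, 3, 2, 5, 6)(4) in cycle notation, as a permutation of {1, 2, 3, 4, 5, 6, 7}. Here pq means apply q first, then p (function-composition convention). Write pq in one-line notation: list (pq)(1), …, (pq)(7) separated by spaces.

3 1 5 2 4 7 6

(pq)(x) = p(q(x)). Computing each image: p(q(1)) = p(7) = 3, p(q(2)) = p(5) = 1, p(q(3)) = p(2) = 5, p(q(4)) = p(4) = 2, p(q(5)) = p(6) = 4, p(q(6)) = p(1) = 7, p(q(7)) = p(3) = 6.
Hence pq = [3 1 5 2 4 7 6].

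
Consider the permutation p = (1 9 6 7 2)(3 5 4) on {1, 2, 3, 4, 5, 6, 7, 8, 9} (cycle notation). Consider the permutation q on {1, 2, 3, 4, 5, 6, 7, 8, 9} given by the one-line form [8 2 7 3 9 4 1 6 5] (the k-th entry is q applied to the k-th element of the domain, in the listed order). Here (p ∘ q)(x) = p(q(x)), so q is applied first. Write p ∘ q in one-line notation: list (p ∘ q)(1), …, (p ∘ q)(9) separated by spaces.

8 1 2 5 6 3 9 7 4

For each element, apply q then p: 1 → 8 → 8; 2 → 2 → 1; 3 → 7 → 2; 4 → 3 → 5; 5 → 9 → 6; 6 → 4 → 3; 7 → 1 → 9; 8 → 6 → 7; 9 → 5 → 4.
Collecting the images, p ∘ q = [8 1 2 5 6 3 9 7 4].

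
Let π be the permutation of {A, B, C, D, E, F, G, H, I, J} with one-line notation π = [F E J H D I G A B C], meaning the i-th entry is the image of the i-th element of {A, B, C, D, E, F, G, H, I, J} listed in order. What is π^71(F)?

I

Tracing F → I → … returns to F after 7 steps, so F lies in a 7-cycle (A, F, I, B, E, D, H).
Powers repeat with period 7 on this cycle, and 71 mod 7 = 1, so π^71(F) = π^1(F).
Stepping 1 place around the cycle: F → I.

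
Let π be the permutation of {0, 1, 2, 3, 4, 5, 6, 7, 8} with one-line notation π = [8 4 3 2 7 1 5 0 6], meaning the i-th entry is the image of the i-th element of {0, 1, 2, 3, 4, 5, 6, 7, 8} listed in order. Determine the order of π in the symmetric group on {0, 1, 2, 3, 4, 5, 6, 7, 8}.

14

Decomposing into disjoint cycles gives cycle lengths 7, 2.
The order is lcm(7, 2) = 14.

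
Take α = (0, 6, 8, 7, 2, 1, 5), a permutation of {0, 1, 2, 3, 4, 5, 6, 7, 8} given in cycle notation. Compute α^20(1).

1 lies in the 7-cycle (0, 6, 8, 7, 2, 1, 5).
Powers repeat with period 7 on this cycle, and 20 mod 7 = 6, so α^20(1) = α^6(1).
Advancing 6 steps from 1: 1 → 5 → 0 → 6 → 8 → 7 → 2.

2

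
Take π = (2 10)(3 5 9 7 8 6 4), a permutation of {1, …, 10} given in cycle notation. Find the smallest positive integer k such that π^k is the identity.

The cycle type of π is (7, 2, 1).
Since disjoint cycles commute, ord(π) = lcm(7, 2) = 14.

14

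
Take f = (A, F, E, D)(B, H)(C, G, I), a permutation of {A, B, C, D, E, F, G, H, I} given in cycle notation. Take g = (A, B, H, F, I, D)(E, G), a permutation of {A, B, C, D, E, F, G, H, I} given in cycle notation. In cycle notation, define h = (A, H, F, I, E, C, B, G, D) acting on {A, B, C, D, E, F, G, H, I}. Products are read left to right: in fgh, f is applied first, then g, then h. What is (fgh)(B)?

I

(fgh)(B) = h(g(f(B))). f(B) = H, then g(H) = F, then h(F) = I, so the result is I.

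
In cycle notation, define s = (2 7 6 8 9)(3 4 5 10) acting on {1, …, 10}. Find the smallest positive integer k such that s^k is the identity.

20

The cycle type of s is (5, 4, 1).
The order of s is the least common multiple of its cycle lengths: lcm(5, 4) = 20.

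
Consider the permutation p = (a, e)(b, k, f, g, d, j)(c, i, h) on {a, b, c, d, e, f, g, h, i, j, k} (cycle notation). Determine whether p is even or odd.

even

The cycle lengths are 6, 3, 2.
A cycle is odd iff its length is even; p has 2 even-length cycles, so sgn(p) = (−1)^2 and p is even.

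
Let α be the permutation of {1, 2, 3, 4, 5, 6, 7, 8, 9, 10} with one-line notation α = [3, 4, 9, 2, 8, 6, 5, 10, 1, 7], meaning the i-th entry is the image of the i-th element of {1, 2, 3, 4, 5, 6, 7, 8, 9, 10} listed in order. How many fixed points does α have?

1

The fixed points (elements with α(x) = x) are {6}, so there is 1.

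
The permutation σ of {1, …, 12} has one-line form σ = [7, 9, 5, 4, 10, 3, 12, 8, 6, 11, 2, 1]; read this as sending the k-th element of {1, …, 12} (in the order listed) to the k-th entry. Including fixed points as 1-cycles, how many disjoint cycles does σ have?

The cycle decomposition is (1 7 12)(2 9 6 3 5 10 11)(4)(8), which has 4 cycles (counting 1-cycles).

4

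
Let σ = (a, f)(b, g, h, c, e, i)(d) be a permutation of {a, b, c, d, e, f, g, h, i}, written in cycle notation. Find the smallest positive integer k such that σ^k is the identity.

6

The cycle type of σ is (6, 2, 1).
The order of σ is the least common multiple of its cycle lengths: lcm(6, 2) = 6.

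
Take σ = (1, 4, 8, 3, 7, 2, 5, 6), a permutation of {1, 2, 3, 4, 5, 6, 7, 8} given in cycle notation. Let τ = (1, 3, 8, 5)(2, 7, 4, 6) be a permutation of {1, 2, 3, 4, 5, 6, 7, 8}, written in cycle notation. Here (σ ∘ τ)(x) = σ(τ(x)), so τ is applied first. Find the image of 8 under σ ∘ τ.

τ(8) = 5, then σ(5) = 6; composing gives (σ ∘ τ)(8) = 6.

6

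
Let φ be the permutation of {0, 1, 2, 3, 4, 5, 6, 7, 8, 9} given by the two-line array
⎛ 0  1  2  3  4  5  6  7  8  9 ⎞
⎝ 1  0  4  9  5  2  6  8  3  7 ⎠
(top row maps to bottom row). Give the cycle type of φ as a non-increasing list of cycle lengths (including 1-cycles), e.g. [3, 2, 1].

[4, 3, 2, 1]

The disjoint cycles are (0 1)(2 4 5)(3 9 7 8)(6), with lengths 4, 3, 2, 1 in non-increasing order.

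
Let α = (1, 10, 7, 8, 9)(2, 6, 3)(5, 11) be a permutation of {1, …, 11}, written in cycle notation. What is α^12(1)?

1 lies in the 5-cycle (1, 10, 7, 8, 9).
Powers repeat with period 5 on this cycle, and 12 mod 5 = 2, so α^12(1) = α^2(1).
Advancing 2 steps from 1: 1 → 10 → 7.

7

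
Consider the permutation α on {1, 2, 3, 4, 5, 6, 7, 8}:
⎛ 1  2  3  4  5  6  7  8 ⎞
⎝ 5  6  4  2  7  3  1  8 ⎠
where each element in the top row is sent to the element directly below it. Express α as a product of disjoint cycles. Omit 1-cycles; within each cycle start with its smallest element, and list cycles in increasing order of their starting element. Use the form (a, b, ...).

Start at 1 and follow images: 1 → 5 → 7 → 1, giving the cycle (1, 5, 7).
Repeating from the next unused element and collecting all non-trivial cycles gives (1, 5, 7)(2, 6, 3, 4).

(1, 5, 7)(2, 6, 3, 4)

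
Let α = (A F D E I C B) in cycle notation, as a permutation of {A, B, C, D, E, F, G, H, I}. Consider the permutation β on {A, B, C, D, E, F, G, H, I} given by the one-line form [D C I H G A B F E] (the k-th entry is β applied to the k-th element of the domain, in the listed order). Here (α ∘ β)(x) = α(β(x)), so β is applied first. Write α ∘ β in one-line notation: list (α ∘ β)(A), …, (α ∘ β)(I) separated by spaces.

(α ∘ β)(x) = α(β(x)). Computing each image: α(β(A)) = α(D) = E, α(β(B)) = α(C) = B, α(β(C)) = α(I) = C, α(β(D)) = α(H) = H, α(β(E)) = α(G) = G, α(β(F)) = α(A) = F, α(β(G)) = α(B) = A, α(β(H)) = α(F) = D, α(β(I)) = α(E) = I.
Hence α ∘ β = [E B C H G F A D I].

E B C H G F A D I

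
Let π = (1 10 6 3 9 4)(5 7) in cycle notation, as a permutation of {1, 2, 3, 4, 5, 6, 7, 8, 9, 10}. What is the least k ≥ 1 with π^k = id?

6

The cycle type of π is (6, 2, 1, 1).
The order is lcm(6, 2) = 6.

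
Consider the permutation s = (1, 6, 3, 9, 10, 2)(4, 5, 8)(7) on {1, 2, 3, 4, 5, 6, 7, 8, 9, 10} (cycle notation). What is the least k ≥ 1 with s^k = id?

The disjoint cycles have lengths 6, 3, 1.
The order is lcm(6, 3) = 6.

6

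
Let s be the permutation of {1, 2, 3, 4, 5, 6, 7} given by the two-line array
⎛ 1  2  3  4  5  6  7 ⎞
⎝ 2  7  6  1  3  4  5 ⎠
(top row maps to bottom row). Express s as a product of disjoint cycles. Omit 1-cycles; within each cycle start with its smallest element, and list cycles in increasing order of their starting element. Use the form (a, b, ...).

(1, 2, 7, 5, 3, 6, 4)

Start at 1 and follow images: 1 → 2 → 7 → 5 → 3 → 6 → 4 → 1, giving the cycle (1, 2, 7, 5, 3, 6, 4).
Continuing from each remaining unvisited element yields (1, 2, 7, 5, 3, 6, 4).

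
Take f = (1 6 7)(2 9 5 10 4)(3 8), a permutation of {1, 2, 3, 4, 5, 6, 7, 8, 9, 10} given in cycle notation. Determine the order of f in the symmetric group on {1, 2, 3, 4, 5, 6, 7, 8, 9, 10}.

30

The disjoint cycles have lengths 5, 3, 2.
The order is lcm(5, 3, 2) = 30.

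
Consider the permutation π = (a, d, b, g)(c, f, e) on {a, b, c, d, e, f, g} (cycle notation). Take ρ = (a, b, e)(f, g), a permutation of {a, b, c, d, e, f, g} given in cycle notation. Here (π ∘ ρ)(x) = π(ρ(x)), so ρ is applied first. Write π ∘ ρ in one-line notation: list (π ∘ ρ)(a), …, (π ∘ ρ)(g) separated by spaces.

g c f b d a e

(π ∘ ρ)(x) = π(ρ(x)). Computing each image: π(ρ(a)) = π(b) = g, π(ρ(b)) = π(e) = c, π(ρ(c)) = π(c) = f, π(ρ(d)) = π(d) = b, π(ρ(e)) = π(a) = d, π(ρ(f)) = π(g) = a, π(ρ(g)) = π(f) = e.
Hence π ∘ ρ = [g c f b d a e].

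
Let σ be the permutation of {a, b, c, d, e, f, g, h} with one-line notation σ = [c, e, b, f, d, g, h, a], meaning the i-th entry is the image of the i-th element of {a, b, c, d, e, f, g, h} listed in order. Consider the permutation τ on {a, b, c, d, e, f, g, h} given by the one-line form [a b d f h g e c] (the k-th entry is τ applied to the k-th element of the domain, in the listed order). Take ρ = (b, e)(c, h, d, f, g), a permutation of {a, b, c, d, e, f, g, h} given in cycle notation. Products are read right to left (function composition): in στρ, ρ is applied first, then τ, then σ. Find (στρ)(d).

(στρ)(d) = σ(τ(ρ(d))). ρ(d) = f, then τ(f) = g, then σ(g) = h, so the result is h.

h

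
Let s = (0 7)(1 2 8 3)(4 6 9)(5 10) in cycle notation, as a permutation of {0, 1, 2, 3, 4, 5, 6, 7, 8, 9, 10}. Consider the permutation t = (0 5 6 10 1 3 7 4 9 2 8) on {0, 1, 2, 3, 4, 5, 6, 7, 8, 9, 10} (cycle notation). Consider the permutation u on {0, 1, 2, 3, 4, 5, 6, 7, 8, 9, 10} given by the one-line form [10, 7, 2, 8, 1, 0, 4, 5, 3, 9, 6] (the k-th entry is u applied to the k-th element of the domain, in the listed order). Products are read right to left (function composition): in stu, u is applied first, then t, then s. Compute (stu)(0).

Chase 0: u(0) = 10; t(10) = 1; s(1) = 2. Hence (stu)(0) = 2.

2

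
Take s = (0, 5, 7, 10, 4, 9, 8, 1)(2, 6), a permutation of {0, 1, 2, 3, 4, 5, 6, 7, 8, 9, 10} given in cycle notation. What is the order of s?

The cycle type of s is (8, 2, 1).
The order is lcm(8, 2) = 8.

8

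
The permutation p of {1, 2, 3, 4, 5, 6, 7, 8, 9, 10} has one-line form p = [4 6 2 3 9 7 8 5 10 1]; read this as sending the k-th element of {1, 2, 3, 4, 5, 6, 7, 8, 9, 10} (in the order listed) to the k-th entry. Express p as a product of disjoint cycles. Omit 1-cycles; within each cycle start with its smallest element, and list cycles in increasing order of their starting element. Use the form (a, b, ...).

Iterating p from 1 gives 1 → 4 → 3 → 2 → 6 → 7 → 8 → 5 → 9 → 10 → 1; that is the 10-cycle (1, 4, 3, 2, 6, 7, 8, 5, 9, 10).
Repeating from the next unused element and collecting all non-trivial cycles gives (1, 4, 3, 2, 6, 7, 8, 5, 9, 10).

(1, 4, 3, 2, 6, 7, 8, 5, 9, 10)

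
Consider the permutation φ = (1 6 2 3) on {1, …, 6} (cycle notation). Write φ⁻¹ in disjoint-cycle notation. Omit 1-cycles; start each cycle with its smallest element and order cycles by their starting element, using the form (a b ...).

The inverse reverses each cycle.
Reversing each cycle of φ and rotating so the smallest element leads gives (1 3 2 6).

(1 3 2 6)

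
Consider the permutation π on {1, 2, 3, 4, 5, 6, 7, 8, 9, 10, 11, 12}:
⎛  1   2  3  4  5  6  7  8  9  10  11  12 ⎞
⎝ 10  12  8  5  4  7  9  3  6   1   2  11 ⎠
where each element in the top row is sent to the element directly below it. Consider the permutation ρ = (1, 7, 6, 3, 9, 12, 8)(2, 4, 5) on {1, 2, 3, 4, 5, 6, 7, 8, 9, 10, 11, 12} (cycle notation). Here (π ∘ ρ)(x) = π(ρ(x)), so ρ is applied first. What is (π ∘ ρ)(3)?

First apply ρ: ρ(3) = 9, then π(9) = 6. Thus (π ∘ ρ)(3) = 6.

6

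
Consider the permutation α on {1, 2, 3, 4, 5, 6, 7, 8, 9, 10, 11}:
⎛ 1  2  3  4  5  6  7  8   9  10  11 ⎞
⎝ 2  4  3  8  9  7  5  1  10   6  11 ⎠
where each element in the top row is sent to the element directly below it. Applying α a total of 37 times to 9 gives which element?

6

Tracing 9 → 10 → … returns to 9 after 5 steps, so 9 lies in a 5-cycle (5 9 10 6 7).
Since the cycle has length 5, α^37 acts on it the same as α^2 (37 mod 5 = 2).
Stepping 2 places around the cycle: 9 → 10 → 6.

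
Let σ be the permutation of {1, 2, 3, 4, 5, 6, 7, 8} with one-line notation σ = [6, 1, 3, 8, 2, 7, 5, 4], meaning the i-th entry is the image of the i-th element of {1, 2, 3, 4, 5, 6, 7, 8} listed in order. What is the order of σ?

10

Writing σ as disjoint cycles, the cycle lengths are 5, 2, 1.
The order of σ is the least common multiple of its cycle lengths: lcm(5, 2) = 10.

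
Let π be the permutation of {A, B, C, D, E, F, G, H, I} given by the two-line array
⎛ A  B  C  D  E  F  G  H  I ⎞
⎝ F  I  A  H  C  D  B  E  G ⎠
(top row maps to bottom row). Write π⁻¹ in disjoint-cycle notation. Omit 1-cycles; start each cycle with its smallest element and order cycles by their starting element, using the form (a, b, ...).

First write π in disjoint cycles: (A, F, D, H, E, C)(B, I, G).
The inverse reverses every cycle; in canonical form, π⁻¹ = (A, C, E, H, D, F)(B, G, I).

(A, C, E, H, D, F)(B, G, I)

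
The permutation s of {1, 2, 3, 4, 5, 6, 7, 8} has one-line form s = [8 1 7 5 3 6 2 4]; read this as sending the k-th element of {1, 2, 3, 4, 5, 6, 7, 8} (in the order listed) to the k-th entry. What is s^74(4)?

Tracing 4 → 5 → … returns to 4 after 7 steps, so 4 lies in a 7-cycle (1 8 4 5 3 7 2).
Powers repeat with period 7 on this cycle, and 74 mod 7 = 4, so s^74(4) = s^4(4).
Advancing 4 steps from 4: 4 → 5 → 3 → 7 → 2.

2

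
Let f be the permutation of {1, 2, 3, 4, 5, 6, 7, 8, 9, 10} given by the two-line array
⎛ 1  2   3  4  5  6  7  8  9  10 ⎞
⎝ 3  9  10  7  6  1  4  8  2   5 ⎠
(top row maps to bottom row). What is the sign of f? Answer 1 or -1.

1

In disjoint-cycle form the cycle lengths are 5, 2, 2, 1.
A cycle of length ℓ contributes ℓ−1 transpositions, so f is a product of 4 + 1 + 1 = 6 transpositions — even.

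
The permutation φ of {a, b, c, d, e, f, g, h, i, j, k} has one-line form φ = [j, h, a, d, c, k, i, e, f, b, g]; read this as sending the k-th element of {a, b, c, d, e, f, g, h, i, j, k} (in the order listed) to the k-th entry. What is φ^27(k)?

f

Tracing k → g → … returns to k after 4 steps, so k lies in a 4-cycle (f, k, g, i).
Since the cycle has length 4, φ^27 acts on it the same as φ^3 (27 mod 4 = 3).
Advancing 3 steps from k: k → g → i → f.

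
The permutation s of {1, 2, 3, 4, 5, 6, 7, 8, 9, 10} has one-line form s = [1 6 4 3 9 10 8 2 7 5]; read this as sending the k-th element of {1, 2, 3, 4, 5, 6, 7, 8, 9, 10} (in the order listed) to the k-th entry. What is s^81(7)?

Tracing 7 → 8 → … returns to 7 after 7 steps, so 7 lies in a 7-cycle (2 6 10 5 9 7 8).
Powers repeat with period 7 on this cycle, and 81 mod 7 = 4, so s^81(7) = s^4(7).
Stepping 4 places around the cycle: 7 → 8 → 2 → 6 → 10.

10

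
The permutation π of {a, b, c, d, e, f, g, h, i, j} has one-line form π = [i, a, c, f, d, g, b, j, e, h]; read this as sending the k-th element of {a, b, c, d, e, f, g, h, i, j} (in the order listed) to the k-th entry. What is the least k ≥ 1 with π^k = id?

Decomposing into disjoint cycles gives cycle lengths 7, 2, 1.
Since disjoint cycles commute, ord(π) = lcm(7, 2) = 14.

14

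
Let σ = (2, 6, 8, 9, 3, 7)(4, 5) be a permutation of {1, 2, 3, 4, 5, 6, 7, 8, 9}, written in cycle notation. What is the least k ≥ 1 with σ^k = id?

The cycle type of σ is (6, 2, 1).
The order is lcm(6, 2) = 6.

6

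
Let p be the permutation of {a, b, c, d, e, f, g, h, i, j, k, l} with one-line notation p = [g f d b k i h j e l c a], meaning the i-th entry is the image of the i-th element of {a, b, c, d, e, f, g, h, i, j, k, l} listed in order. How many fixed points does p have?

0

No element satisfies p(x) = x, so there are 0 fixed points.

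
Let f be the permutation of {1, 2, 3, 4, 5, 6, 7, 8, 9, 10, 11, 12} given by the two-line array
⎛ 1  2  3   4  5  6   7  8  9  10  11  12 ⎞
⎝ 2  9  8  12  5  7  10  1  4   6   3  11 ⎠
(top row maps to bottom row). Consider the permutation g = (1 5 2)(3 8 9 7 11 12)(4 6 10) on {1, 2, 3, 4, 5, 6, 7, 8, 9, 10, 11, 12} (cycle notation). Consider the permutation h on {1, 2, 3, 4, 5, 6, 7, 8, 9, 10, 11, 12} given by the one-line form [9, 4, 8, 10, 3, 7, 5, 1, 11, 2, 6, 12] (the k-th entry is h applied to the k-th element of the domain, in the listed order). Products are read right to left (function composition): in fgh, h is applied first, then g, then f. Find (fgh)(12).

(fgh)(12) = f(g(h(12))). h(12) = 12, then g(12) = 3, then f(3) = 8, so the result is 8.

8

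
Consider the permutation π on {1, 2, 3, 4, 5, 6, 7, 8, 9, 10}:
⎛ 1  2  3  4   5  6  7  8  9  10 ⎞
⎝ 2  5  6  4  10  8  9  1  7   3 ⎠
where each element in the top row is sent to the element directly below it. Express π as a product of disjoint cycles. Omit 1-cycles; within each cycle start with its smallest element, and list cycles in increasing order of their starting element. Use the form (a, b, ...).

From 1: 1 → 2 → 5 → 10 → 3 → 6 → 8 → 1, closing the cycle (1, 2, 5, 10, 3, 6, 8).
Repeating from the next unused element and collecting all non-trivial cycles gives (1, 2, 5, 10, 3, 6, 8)(7, 9).

(1, 2, 5, 10, 3, 6, 8)(7, 9)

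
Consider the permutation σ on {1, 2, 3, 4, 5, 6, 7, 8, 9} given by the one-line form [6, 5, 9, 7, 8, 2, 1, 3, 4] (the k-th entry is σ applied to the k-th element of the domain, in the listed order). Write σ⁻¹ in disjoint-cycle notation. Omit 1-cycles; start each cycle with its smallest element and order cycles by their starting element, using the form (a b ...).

First write σ in disjoint cycles: (1 6 2 5 8 3 9 4 7).
The inverse reverses every cycle; in canonical form, σ⁻¹ = (1 7 4 9 3 8 5 2 6).

(1 7 4 9 3 8 5 2 6)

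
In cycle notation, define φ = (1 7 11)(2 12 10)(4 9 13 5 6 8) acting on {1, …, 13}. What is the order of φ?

6

The cycle type of φ is (6, 3, 3, 1).
Since disjoint cycles commute, ord(φ) = lcm(6, 3, 3) = 6.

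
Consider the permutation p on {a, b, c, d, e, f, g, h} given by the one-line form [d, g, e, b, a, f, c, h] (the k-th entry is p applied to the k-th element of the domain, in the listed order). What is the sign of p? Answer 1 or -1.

-1

In disjoint-cycle form the cycle lengths are 6, 1, 1.
A cycle of length ℓ contributes ℓ−1 transpositions, so p is a product of 5 transpositions — odd.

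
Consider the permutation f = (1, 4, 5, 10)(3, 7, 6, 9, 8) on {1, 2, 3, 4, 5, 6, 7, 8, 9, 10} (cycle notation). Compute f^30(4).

4 lies in the 4-cycle (1, 4, 5, 10).
Since the cycle has length 4, f^30 acts on it the same as f^2 (30 mod 4 = 2).
Advancing 2 steps from 4: 4 → 5 → 10.

10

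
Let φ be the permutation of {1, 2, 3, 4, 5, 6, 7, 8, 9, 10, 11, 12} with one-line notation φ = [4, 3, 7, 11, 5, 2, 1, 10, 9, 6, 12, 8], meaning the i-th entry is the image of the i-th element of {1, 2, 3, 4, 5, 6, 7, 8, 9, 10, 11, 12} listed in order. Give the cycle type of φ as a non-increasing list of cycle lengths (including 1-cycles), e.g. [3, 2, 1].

The disjoint cycles are (1, 4, 11, 12, 8, 10, 6, 2, 3, 7)(5)(9), with lengths 10, 1, 1 in non-increasing order.

[10, 1, 1]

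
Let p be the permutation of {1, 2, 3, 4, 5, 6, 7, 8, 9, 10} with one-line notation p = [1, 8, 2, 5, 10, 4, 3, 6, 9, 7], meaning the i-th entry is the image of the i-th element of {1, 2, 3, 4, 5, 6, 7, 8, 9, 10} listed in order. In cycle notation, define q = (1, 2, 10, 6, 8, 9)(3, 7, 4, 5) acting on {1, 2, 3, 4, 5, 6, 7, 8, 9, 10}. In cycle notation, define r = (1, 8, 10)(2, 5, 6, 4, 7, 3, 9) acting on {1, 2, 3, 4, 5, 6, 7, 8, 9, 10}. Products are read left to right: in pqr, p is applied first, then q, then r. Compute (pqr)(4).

Apply the permutations in order: p(4) = 5, then q(5) = 3, then r(3) = 9. So (pqr)(4) = 9.

9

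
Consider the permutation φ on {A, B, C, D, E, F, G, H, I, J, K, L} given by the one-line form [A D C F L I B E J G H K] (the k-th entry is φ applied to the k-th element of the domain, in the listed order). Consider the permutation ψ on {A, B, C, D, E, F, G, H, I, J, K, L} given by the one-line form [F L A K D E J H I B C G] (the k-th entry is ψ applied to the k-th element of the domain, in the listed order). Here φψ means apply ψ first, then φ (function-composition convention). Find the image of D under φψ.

H

First apply ψ: ψ(D) = K, then φ(K) = H. Thus (φψ)(D) = H.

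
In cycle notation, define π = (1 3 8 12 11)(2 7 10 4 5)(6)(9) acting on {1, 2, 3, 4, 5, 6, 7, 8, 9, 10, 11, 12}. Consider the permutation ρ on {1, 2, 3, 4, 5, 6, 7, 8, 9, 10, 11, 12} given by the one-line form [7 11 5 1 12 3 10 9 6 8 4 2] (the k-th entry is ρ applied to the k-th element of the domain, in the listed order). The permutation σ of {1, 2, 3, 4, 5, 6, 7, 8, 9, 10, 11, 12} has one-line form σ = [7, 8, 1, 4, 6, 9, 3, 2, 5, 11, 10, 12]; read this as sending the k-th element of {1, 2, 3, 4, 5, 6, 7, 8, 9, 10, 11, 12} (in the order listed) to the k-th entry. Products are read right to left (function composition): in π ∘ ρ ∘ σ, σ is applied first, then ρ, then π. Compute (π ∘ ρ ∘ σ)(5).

(π ∘ ρ ∘ σ)(5) = π(ρ(σ(5))). σ(5) = 6, then ρ(6) = 3, then π(3) = 8, so the result is 8.

8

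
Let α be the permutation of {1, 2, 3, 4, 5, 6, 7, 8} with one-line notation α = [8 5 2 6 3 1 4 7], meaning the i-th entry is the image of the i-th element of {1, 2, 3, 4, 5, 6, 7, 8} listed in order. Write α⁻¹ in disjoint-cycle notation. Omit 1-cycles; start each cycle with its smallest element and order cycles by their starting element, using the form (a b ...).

(1 6 4 7 8)(2 3 5)

The cycle decomposition of α is (1 8 7 4 6)(2 5 3).
Reversing each cycle (and rotating so the smallest element leads) gives α⁻¹ = (1 6 4 7 8)(2 3 5).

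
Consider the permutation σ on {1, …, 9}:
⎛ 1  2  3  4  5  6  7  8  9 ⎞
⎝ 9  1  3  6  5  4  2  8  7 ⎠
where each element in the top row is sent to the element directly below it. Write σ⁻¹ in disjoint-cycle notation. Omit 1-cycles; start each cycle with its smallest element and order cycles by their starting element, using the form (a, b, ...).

First write σ in disjoint cycles: (1, 9, 7, 2)(4, 6).
The inverse reverses every cycle; in canonical form, σ⁻¹ = (1, 2, 7, 9)(4, 6).

(1, 2, 7, 9)(4, 6)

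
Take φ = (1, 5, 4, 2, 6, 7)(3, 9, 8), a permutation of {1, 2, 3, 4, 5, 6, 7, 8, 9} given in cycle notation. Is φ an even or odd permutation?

The cycle lengths are 6, 3.
A cycle is odd iff its length is even; φ has 1 even-length cycle, so sgn(φ) = (−1)^1 and φ is odd.

odd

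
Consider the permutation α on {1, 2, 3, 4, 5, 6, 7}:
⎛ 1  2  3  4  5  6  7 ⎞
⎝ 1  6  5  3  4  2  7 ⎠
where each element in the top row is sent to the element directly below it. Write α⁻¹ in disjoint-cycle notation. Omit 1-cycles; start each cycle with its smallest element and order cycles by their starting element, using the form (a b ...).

The cycle decomposition of α is (2 6)(3 5 4).
Reversing each cycle (and rotating so the smallest element leads) gives α⁻¹ = (2 6)(3 4 5).

(2 6)(3 4 5)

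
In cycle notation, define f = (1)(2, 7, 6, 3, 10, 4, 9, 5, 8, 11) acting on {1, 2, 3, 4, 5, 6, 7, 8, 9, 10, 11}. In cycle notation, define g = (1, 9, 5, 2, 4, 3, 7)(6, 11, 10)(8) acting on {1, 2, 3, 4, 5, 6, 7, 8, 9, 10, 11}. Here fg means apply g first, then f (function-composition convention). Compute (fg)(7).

g(7) = 1, then f(1) = 1; composing gives (fg)(7) = 1.

1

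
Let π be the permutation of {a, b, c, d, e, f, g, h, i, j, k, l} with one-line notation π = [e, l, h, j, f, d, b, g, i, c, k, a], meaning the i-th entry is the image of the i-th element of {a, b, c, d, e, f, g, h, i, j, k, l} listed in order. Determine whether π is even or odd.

odd

In disjoint-cycle form the cycle lengths are 10, 1, 1.
A cycle is odd iff its length is even; π has 1 even-length cycle, so sgn(π) = (−1)^1 and π is odd.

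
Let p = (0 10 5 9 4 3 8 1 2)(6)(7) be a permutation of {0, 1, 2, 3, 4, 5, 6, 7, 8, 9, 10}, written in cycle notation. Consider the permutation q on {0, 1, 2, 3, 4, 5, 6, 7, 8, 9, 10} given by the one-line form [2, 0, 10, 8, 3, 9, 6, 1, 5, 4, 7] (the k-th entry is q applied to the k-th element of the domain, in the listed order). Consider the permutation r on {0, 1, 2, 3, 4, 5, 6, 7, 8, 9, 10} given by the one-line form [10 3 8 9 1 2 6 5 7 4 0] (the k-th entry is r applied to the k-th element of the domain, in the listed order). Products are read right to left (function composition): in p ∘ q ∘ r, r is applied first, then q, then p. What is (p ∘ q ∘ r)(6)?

6

(p ∘ q ∘ r)(6) = p(q(r(6))). r(6) = 6, then q(6) = 6, then p(6) = 6, so the result is 6.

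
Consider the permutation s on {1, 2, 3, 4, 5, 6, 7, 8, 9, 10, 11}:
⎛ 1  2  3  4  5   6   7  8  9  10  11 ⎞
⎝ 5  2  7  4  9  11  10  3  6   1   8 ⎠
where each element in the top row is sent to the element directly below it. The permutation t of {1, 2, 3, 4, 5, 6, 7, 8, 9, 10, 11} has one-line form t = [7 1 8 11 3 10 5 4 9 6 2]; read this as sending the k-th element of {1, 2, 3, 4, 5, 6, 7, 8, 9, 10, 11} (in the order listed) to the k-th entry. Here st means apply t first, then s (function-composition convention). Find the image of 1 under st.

First apply t: t(1) = 7, then s(7) = 10. Thus (st)(1) = 10.

10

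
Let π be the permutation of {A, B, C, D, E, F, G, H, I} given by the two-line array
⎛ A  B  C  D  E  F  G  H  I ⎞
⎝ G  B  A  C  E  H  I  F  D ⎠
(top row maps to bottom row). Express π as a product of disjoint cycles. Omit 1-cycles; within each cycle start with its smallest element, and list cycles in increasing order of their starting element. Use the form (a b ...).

(A G I D C)(F H)

From A: A → G → I → D → C → A, closing the cycle (A G I D C).
Continuing from each remaining unvisited element yields (A G I D C)(F H).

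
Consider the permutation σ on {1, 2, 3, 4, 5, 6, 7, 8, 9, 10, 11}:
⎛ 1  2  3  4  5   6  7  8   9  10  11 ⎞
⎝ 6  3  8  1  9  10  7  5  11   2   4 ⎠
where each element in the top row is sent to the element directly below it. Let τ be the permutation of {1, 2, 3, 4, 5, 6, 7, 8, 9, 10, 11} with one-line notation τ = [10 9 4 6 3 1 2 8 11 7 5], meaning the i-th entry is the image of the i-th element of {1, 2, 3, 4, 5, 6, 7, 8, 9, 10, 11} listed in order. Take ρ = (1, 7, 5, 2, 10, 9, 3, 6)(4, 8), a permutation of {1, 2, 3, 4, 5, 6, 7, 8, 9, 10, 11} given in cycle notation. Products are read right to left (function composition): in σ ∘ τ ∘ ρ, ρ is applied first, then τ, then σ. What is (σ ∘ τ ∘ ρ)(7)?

8

(σ ∘ τ ∘ ρ)(7) = σ(τ(ρ(7))). ρ(7) = 5, then τ(5) = 3, then σ(3) = 8, so the result is 8.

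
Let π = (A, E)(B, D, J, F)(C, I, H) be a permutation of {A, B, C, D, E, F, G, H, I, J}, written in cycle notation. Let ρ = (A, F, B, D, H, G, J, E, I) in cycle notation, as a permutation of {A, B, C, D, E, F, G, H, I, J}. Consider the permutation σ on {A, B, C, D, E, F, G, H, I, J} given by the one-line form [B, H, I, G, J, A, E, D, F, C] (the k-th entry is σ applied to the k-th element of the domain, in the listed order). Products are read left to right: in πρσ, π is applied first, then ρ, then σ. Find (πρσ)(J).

H

Chase J: π(J) = F; ρ(F) = B; σ(B) = H. Hence (πρσ)(J) = H.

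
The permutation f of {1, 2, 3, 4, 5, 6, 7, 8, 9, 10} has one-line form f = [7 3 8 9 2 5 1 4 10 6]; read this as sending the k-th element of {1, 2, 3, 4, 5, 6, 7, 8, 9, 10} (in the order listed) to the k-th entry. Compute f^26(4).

Tracing 4 → 9 → … returns to 4 after 8 steps, so 4 lies in an 8-cycle (2 3 8 4 9 10 6 5).
Since the cycle has length 8, f^26 acts on it the same as f^2 (26 mod 8 = 2).
Stepping 2 places around the cycle: 4 → 9 → 10.

10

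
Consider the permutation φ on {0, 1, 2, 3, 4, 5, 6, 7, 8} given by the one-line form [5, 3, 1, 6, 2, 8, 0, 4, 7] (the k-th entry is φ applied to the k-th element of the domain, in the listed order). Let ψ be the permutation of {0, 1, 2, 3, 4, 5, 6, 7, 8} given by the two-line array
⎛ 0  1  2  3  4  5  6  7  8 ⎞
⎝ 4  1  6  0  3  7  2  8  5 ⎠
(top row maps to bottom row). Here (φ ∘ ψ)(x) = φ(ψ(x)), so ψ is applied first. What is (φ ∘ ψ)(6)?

1

First apply ψ: ψ(6) = 2, then φ(2) = 1. Thus (φ ∘ ψ)(6) = 1.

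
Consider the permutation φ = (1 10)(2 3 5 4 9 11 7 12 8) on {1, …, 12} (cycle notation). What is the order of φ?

18

The cycle type of φ is (9, 2, 1).
The order of φ is the least common multiple of its cycle lengths: lcm(9, 2) = 18.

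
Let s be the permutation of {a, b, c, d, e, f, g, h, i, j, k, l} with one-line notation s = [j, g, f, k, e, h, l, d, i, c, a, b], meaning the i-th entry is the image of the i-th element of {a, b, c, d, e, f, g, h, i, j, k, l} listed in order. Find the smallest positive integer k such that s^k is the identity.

21

Decomposing into disjoint cycles gives cycle lengths 7, 3, 1, 1.
Since disjoint cycles commute, ord(s) = lcm(7, 3) = 21.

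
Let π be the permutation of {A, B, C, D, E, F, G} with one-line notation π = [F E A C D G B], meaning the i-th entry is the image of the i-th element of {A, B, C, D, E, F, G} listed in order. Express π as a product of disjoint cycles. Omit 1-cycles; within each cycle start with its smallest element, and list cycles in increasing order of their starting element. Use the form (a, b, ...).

(A, F, G, B, E, D, C)

Start at A and follow images: A → F → G → B → E → D → C → A, giving the cycle (A, F, G, B, E, D, C).
Continuing from each remaining unvisited element yields (A, F, G, B, E, D, C).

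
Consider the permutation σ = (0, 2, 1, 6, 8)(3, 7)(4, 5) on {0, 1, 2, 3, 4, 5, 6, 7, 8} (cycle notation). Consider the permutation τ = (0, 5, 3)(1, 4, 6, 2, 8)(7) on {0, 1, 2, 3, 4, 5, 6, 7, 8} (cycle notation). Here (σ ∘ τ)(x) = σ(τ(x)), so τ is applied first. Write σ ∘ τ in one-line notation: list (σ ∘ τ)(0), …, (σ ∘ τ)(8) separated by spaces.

(σ ∘ τ)(x) = σ(τ(x)). Computing each image: σ(τ(0)) = σ(5) = 4, σ(τ(1)) = σ(4) = 5, σ(τ(2)) = σ(8) = 0, σ(τ(3)) = σ(0) = 2, σ(τ(4)) = σ(6) = 8, σ(τ(5)) = σ(3) = 7, σ(τ(6)) = σ(2) = 1, σ(τ(7)) = σ(7) = 3, σ(τ(8)) = σ(1) = 6.
Hence σ ∘ τ = [4 5 0 2 8 7 1 3 6].

4 5 0 2 8 7 1 3 6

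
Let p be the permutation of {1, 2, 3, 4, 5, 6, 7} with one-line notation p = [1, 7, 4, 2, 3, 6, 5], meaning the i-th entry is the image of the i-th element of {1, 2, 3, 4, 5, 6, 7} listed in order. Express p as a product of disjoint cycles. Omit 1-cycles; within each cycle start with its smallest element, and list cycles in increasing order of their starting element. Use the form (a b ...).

From 2: 2 → 7 → 5 → 3 → 4 → 2, closing the cycle (2 7 5 3 4).
Continuing from each remaining unvisited element yields (2 7 5 3 4).

(2 7 5 3 4)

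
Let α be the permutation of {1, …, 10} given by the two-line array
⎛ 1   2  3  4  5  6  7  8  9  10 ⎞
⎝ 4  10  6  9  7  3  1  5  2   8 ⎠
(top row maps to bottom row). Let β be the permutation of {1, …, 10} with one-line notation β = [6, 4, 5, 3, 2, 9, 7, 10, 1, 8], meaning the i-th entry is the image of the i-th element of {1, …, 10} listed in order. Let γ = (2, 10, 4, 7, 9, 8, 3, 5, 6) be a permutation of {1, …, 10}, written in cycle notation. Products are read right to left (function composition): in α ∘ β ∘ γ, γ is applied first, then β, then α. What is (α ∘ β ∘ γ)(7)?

4

(α ∘ β ∘ γ)(7) = α(β(γ(7))). γ(7) = 9, then β(9) = 1, then α(1) = 4, so the result is 4.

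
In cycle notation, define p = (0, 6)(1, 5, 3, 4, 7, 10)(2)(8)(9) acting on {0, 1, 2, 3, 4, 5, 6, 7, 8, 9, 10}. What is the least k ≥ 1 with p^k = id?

6

The cycle type of p is (6, 2, 1, 1, 1).
The order of p is the least common multiple of its cycle lengths: lcm(6, 2) = 6.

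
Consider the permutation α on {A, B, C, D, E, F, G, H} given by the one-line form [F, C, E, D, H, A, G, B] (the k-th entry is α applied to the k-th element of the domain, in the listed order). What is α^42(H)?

Tracing H → B → … returns to H after 4 steps, so H lies in a 4-cycle (B C E H).
Since the cycle has length 4, α^42 acts on it the same as α^2 (42 mod 4 = 2).
Stepping 2 places around the cycle: H → B → C.

C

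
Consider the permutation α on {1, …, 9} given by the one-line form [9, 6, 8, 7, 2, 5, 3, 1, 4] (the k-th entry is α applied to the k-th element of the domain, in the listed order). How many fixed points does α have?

No element satisfies α(x) = x, so there are 0 fixed points.

0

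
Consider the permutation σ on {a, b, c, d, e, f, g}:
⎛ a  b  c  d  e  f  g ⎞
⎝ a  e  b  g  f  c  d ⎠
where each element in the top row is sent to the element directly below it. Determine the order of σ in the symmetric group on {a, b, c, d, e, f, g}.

The disjoint-cycle form of σ has cycle lengths 4, 2, 1.
The order is lcm(4, 2) = 4.

4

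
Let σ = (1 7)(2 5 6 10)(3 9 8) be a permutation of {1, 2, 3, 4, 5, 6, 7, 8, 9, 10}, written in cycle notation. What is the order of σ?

The cycle type of σ is (4, 3, 2, 1).
Since disjoint cycles commute, ord(σ) = lcm(4, 3, 2) = 12.

12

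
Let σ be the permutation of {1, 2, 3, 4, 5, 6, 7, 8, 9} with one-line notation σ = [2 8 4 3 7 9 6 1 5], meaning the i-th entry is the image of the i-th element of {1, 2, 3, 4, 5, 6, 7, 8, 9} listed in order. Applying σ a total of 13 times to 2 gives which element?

8

Tracing 2 → 8 → … returns to 2 after 3 steps, so 2 lies in a 3-cycle (1, 2, 8).
Since the cycle has length 3, σ^13 acts on it the same as σ^1 (13 mod 3 = 1).
Advancing 1 step from 2: 2 → 8.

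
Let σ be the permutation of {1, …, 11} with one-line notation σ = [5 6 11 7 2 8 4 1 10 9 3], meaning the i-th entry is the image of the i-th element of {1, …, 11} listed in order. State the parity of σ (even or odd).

odd

In disjoint-cycle form the cycle lengths are 5, 2, 2, 2.
A cycle is odd iff its length is even; σ has 3 even-length cycles, so sgn(σ) = (−1)^3 and σ is odd.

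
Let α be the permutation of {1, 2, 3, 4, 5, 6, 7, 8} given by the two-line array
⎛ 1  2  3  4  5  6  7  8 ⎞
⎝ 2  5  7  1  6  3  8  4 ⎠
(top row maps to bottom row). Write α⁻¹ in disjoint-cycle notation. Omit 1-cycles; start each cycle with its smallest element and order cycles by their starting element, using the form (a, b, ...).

The cycle decomposition of α is (1, 2, 5, 6, 3, 7, 8, 4).
The inverse reverses every cycle; in canonical form, α⁻¹ = (1, 4, 8, 7, 3, 6, 5, 2).

(1, 4, 8, 7, 3, 6, 5, 2)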